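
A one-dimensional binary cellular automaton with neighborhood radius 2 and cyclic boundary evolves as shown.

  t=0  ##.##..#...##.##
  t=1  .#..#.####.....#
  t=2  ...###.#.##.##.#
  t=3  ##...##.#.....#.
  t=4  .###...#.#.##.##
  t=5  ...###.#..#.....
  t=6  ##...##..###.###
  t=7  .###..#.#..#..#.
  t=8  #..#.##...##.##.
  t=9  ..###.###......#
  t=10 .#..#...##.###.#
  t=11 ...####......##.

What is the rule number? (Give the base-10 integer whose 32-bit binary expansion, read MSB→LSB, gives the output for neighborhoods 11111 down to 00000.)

890149171

  ##### -> .   bit 31 = 0  t=6,i=15
  ####. -> .   bit 30 = 0  t=0,i=0
  ###.# -> #   bit 29 = 1  t=0,i=1
  ###.. -> #   bit 28 = 1  t=1,i=9
  ##.## -> .   bit 27 = 0  t=0,i=2
  ##.#. -> #   bit 26 = 1  t=2,i=6
  ##..# -> .   bit 25 = 0  t=0,i=5
  ##... -> #   bit 24 = 1  t=1,i=10
  #.### -> .   bit 23 = 0  t=0,i=14
  #.##. -> .   bit 22 = 0  t=0,i=3
  #.#.# -> .   bit 21 = 0  t=2,i=7
  #.#.. -> .   bit 20 = 0  t=1,i=1
  #..## -> #   bit 19 = 1  t=6,i=8
  #..#. -> #   bit 18 = 1  t=0,i=6
  #...# -> #   bit 17 = 1  t=0,i=9
  #.... -> .   bit 16 = 0  t=1,i=11
  .#### -> #   bit 15 = 1  t=0,i=15
  .###. -> .   bit 14 = 0  t=2,i=4
  .##.# -> .   bit 13 = 0  t=0,i=12
  .##.. -> #   bit 12 = 1  t=0,i=4
  .#.## -> #   bit 11 = 1  t=1,i=5
  .#.#. -> .   bit 10 = 0  t=1,i=0
  .#..# -> .   bit 9 = 0  t=1,i=2
  .#... -> #   bit 8 = 1  t=0,i=8
  ..### -> .   bit 7 = 0  t=2,i=3
  ..##. -> .   bit 6 = 0  t=0,i=11
  ..#.# -> #   bit 5 = 1  t=1,i=4
  ..#.. -> #   bit 4 = 1  t=0,i=7
  ...## -> .   bit 3 = 0  t=0,i=10
  ...#. -> .   bit 2 = 0  t=1,i=14
  ....# -> #   bit 1 = 1  t=1,i=13
  ..... -> #   bit 0 = 1  t=1,i=12
  bits 00110101000011101001100100110011 = 890149171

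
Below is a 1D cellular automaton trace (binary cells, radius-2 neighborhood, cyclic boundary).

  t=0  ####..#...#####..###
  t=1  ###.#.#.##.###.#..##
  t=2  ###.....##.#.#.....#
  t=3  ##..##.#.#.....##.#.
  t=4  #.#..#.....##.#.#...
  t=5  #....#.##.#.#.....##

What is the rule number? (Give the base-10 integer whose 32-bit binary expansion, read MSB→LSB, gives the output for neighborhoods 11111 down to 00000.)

  nb #####: next=#  (t=0,i=0, bit31=1)
  nb ####.: next=#  (t=0,i=2, bit30=1)
  nb ###.#: next=#  (t=1,i=2, bit29=1)
  nb ###..: next=.  (t=0,i=3, bit28=0)
  nb ##.##: next=.  (t=1,i=10, bit27=0)
  nb ##.#.: next=.  (t=1,i=3, bit26=0)
  nb ##..#: next=#  (t=0,i=4, bit25=1)
  nb ##...: next=.  (t=2,i=3, bit24=0)
  nb #.###: next=#  (t=1,i=11, bit23=1)
  nb #.##.: next=#  (t=1,i=8, bit22=1)
  nb #.#.#: next=.  (t=1,i=4, bit21=0)
  nb #.#..: next=.  (t=1,i=15, bit20=0)
  nb #..##: next=.  (t=0,i=16, bit19=0)
  nb #..#.: next=.  (t=0,i=5, bit18=0)
  nb #...#: next=#  (t=0,i=8, bit17=1)
  nb #....: next=#  (t=2,i=4, bit16=1)
  nb .####: next=#  (t=0,i=11, bit15=1)
  nb .###.: next=.  (t=1,i=12, bit14=0)
  nb .##.#: next=#  (t=1,i=9, bit13=1)
  nb .##..: next=.  (t=3,i=1, bit12=0)
  nb .#.##: next=.  (t=1,i=7, bit11=0)
  nb .#.#.: next=.  (t=1,i=5, bit10=0)
  nb .#..#: next=.  (t=1,i=16, bit9=0)
  nb .#...: next=.  (t=0,i=7, bit8=0)
  nb ..###: next=.  (t=0,i=10, bit7=0)
  nb ..##.: next=.  (t=2,i=8, bit6=0)
  nb ..#.#: next=#  (t=4,i=0, bit5=1)
  nb ..#..: next=#  (t=0,i=6, bit4=1)
  nb ...##: next=#  (t=0,i=9, bit3=1)
  nb ...#.: next=#  (t=4,i=19, bit2=1)
  nb ....#: next=.  (t=2,i=6, bit1=0)
  nb .....: next=#  (t=2,i=5, bit0=1)
  bits 11100010110000111010000000111101 = 3804471357

3804471357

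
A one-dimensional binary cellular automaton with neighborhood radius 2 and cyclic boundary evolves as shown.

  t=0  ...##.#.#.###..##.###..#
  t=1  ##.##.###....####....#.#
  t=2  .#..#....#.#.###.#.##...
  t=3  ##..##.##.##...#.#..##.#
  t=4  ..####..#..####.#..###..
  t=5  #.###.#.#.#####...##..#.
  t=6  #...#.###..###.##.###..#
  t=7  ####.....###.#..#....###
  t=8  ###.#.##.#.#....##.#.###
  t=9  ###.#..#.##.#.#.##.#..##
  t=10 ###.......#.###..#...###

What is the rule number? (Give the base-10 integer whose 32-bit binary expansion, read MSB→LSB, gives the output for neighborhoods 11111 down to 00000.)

  [31] ##### => #  t=5,i=12
  [30] ####. => #  t=1,i=15
  [29] ###.# => #  t=1,i=1
  [28] ###.. => .  t=0,i=12
  [27] ##.## => .  t=0,i=17
  [26] ##.#. => .  t=0,i=5
  [25] ##..# => #  t=0,i=13
  [24] ##... => #  t=1,i=9
  [23] #.### => .  t=0,i=10
  [22] #.##. => .  t=1,i=3
  [21] #.#.# => #  t=0,i=6
  [20] #.#.. => .  t=3,i=17
  [19] #..## => #  t=0,i=14
  [18] #..#. => .  t=0,i=22
  [17] #...# => #  t=0,i=1
  [16] #.... => .  t=1,i=10
  [15] .#### => #  t=1,i=14
  [14] .###. => .  t=0,i=11
  [13] .##.# => #  t=0,i=4
  [12] .##.. => #  t=2,i=20
  [11] .#.## => .  t=0,i=9
  [10] .#.#. => #  t=0,i=7
  [9] .#..# => .  t=2,i=2
  [8] .#... => #  t=0,i=0
  [7] ..### => #  t=1,i=13
  [6] ..##. => #  t=0,i=3
  [5] ..#.# => .  t=1,i=21
  [4] ..#.. => #  t=0,i=23
  [3] ...## => .  t=0,i=2
  [2] ...#. => #  t=1,i=20
  [1] ....# => #  t=1,i=11
  [0] ..... => #  t=7,i=6
  bits 11100011001010101011010111010111 = 3811227095

3811227095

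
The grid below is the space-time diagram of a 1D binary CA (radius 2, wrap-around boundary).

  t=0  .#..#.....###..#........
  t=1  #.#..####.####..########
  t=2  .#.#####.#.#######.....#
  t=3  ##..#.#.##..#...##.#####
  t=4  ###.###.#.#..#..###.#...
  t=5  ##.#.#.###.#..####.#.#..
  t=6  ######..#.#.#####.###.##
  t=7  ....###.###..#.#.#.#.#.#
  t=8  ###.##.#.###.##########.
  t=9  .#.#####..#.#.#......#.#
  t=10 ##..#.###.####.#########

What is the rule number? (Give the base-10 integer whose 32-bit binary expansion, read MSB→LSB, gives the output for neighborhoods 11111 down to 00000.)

  ##### -> .   bit 31 = 0  t=1,i=18
  ####. -> #   bit 30 = 1  t=1,i=7
  ###.# -> .   bit 29 = 0  t=1,i=0
  ###.. -> #   bit 28 = 1  t=0,i=12
  ##.## -> #   bit 27 = 1  t=1,i=9
  ##.#. -> #   bit 26 = 1  t=1,i=1
  ##..# -> #   bit 25 = 1  t=0,i=13
  ##... -> .   bit 24 = 0  t=2,i=18
  #.### -> .   bit 23 = 0  t=1,i=10
  #.##. -> #   bit 22 = 1  t=3,i=8
  #.#.# -> #   bit 21 = 1  t=2,i=1
  #.#.. -> .   bit 20 = 0  t=1,i=2
  #..## -> #   bit 19 = 1  t=1,i=4
  #..#. -> .   bit 18 = 0  t=0,i=3
  #...# -> .   bit 17 = 0  t=3,i=14
  #.... -> #   bit 16 = 1  t=0,i=6
  .#### -> #   bit 15 = 1  t=1,i=6
  .###. -> #   bit 14 = 1  t=0,i=11
  .##.# -> #   bit 13 = 1  t=3,i=17
  .##.. -> .   bit 12 = 0  t=3,i=9
  .#.## -> .   bit 11 = 0  t=2,i=2
  .#.#. -> #   bit 10 = 1  t=2,i=0
  .#..# -> #   bit 9 = 1  t=0,i=2
  .#... -> #   bit 8 = 1  t=0,i=5
  ..### -> #   bit 7 = 1  t=0,i=10
  ..##. -> #   bit 6 = 1  t=3,i=16
  ..#.# -> #   bit 5 = 1  t=2,i=23
  ..#.. -> .   bit 4 = 0  t=0,i=1
  ...## -> .   bit 3 = 0  t=0,i=9
  ...#. -> #   bit 2 = 1  t=0,i=0
  ....# -> #   bit 1 = 1  t=0,i=8
  ..... -> #   bit 0 = 1  t=0,i=7
  bits 01011110011010011110011111100111 = 1583998951

1583998951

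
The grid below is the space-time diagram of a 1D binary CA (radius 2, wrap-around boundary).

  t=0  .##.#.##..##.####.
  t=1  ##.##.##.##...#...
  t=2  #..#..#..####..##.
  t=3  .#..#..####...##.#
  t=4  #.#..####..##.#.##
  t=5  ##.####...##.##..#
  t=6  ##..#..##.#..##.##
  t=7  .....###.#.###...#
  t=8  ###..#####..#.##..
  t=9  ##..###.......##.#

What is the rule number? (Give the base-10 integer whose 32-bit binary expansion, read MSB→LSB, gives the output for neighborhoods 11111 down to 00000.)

627824577

  ##### -> .   bit 31 = 0  t=8,i=7
  ####. -> .   bit 30 = 0  t=0,i=15
  ###.# -> #   bit 29 = 1  t=4,i=0
  ###.. -> .   bit 28 = 0  t=0,i=16
  ##.## -> .   bit 27 = 0  t=0,i=12
  ##.#. -> #   bit 26 = 1  t=0,i=3
  ##..# -> .   bit 25 = 0  t=0,i=8
  ##... -> #   bit 24 = 1  t=1,i=11
  #.### -> .   bit 23 = 0  t=0,i=13
  #.##. -> #   bit 22 = 1  t=0,i=6
  #.#.# -> #   bit 21 = 1  t=0,i=4
  #.#.. -> .   bit 20 = 0  t=2,i=0
  #..## -> #   bit 19 = 1  t=0,i=0
  #..#. -> .   bit 18 = 0  t=2,i=2
  #...# -> #   bit 17 = 1  t=1,i=12
  #.... -> #   bit 16 = 1  t=7,i=1
  .#### -> #   bit 15 = 1  t=0,i=14
  .###. -> #   bit 14 = 1  t=4,i=17
  .##.# -> .   bit 13 = 0  t=0,i=2
  .##.. -> #   bit 12 = 1  t=0,i=7
  .#.## -> .   bit 11 = 0  t=0,i=5
  .#.#. -> #   bit 10 = 1  t=3,i=0
  .#..# -> #   bit 9 = 1  t=2,i=1
  .#... -> #   bit 8 = 1  t=1,i=15
  ..### -> #   bit 7 = 1  t=2,i=9
  ..##. -> #   bit 6 = 1  t=0,i=1
  ..#.# -> .   bit 5 = 0  t=8,i=12
  ..#.. -> .   bit 4 = 0  t=1,i=14
  ...## -> .   bit 3 = 0  t=1,i=17
  ...#. -> .   bit 2 = 0  t=1,i=13
  ....# -> .   bit 1 = 0  t=7,i=3
  ..... -> #   bit 0 = 1  t=7,i=2
  bits 00100101011010111101011111000001 = 627824577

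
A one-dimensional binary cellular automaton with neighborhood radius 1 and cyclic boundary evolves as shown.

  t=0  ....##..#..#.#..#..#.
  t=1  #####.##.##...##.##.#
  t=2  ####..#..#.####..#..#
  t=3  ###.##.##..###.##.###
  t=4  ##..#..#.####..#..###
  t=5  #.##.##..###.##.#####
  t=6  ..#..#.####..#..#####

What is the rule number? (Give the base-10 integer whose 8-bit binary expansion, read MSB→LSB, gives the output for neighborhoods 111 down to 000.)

155

  nb ###: next=#  (t=1,i=0, bit7=1)
  nb ##.: next=.  (t=0,i=5, bit6=0)
  nb #.#: next=.  (t=0,i=12, bit5=0)
  nb #..: next=#  (t=0,i=6, bit4=1)
  nb .##: next=#  (t=0,i=4, bit3=1)
  nb .#.: next=.  (t=0,i=8, bit2=0)
  nb ..#: next=#  (t=0,i=3, bit1=1)
  nb ...: next=#  (t=0,i=0, bit0=1)
  bits 10011011 = 155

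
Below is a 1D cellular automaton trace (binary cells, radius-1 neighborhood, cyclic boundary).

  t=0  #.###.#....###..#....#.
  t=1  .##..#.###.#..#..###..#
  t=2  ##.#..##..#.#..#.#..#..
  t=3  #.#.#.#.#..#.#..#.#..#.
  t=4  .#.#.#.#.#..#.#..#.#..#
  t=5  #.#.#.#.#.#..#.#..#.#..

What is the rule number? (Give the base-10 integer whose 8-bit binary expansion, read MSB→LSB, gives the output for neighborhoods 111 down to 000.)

57

  ### -> .   bit 7 = 0  t=0,i=3
  ##. -> .   bit 6 = 0  t=0,i=4
  #.# -> #   bit 5 = 1  t=0,i=1
  #.. -> #   bit 4 = 1  t=0,i=7
  .## -> #   bit 3 = 1  t=0,i=2
  .#. -> .   bit 2 = 0  t=0,i=0
  ..# -> .   bit 1 = 0  t=0,i=10
  ... -> #   bit 0 = 1  t=0,i=8
  bits 00111001 = 57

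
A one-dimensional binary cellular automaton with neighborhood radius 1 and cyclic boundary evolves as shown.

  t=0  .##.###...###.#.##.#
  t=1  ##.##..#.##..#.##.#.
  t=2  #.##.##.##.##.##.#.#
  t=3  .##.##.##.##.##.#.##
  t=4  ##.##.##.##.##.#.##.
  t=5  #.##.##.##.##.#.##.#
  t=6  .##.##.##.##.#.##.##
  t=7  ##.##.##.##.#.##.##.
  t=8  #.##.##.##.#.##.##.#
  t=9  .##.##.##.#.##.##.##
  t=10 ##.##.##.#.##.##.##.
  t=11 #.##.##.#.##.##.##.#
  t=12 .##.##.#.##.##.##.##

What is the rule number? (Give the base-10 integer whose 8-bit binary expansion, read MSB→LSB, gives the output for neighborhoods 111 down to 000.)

58

  ### -> .   bit 7 = 0  t=0,i=5
  ##. -> .   bit 6 = 0  t=0,i=2
  #.# -> #   bit 5 = 1  t=0,i=0
  #.. -> #   bit 4 = 1  t=0,i=7
  .## -> #   bit 3 = 1  t=0,i=1
  .#. -> .   bit 2 = 0  t=0,i=14
  ..# -> #   bit 1 = 1  t=0,i=9
  ... -> .   bit 0 = 0  t=0,i=8
  bits 00111010 = 58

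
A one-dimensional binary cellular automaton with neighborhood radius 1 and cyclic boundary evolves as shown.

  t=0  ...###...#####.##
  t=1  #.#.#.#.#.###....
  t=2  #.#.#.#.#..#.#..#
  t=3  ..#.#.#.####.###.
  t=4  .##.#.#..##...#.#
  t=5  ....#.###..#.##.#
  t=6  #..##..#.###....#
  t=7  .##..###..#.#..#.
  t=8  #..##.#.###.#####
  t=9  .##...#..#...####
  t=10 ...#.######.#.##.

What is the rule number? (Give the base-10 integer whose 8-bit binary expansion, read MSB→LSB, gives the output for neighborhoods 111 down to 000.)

  ### -> #   bit 7 = 1  t=0,i=4
  ##. -> .   bit 6 = 0  t=0,i=5
  #.# -> .   bit 5 = 0  t=0,i=14
  #.. -> #   bit 4 = 1  t=0,i=0
  .## -> .   bit 3 = 0  t=0,i=3
  .#. -> #   bit 2 = 1  t=1,i=0
  ..# -> #   bit 1 = 1  t=0,i=2
  ... -> .   bit 0 = 0  t=0,i=1
  bits 10010110 = 150

150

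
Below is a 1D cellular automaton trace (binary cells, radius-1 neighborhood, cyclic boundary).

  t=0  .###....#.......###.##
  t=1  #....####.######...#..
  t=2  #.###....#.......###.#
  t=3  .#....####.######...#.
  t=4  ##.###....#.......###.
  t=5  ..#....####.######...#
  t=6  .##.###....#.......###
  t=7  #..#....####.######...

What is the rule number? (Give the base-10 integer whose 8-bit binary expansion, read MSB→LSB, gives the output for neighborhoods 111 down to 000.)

39

  ###|.  b7=0 t=0,i=2
  ##.|.  b6=0 t=0,i=3
  #.#|#  b5=1 t=0,i=0
  #..|.  b4=0 t=0,i=4
  .##|.  b3=0 t=0,i=1
  .#.|#  b2=1 t=0,i=8
  ..#|#  b1=1 t=0,i=7
  ...|#  b0=1 t=0,i=5
  bits 00100111 = 39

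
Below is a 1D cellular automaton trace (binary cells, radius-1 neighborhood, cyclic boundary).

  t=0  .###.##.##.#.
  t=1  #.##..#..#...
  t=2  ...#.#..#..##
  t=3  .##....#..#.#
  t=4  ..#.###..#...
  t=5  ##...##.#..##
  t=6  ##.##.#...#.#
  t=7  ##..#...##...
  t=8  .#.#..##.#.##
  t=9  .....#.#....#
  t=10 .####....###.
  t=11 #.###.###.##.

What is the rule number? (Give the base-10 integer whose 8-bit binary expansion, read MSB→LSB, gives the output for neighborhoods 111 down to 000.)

  ###|#  b7=1 t=0,i=2
  ##.|#  b6=1 t=0,i=3
  #.#|.  b5=0 t=0,i=4
  #..|.  b4=0 t=0,i=12
  .##|.  b3=0 t=0,i=1
  .#.|.  b2=0 t=0,i=11
  ..#|#  b1=1 t=0,i=0
  ...|#  b0=1 t=1,i=11
  bits 11000011 = 195

195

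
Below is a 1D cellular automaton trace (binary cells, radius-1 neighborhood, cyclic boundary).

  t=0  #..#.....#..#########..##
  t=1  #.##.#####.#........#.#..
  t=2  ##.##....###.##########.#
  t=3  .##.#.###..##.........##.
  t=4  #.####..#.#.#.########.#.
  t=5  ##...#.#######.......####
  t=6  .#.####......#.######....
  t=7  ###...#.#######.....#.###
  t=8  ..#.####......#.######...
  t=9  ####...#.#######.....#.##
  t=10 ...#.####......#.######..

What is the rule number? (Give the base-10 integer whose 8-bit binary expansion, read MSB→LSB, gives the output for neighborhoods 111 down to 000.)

  nb ###: next=.  (t=0,i=13, bit7=0)
  nb ##.: next=#  (t=0,i=0, bit6=1)
  nb #.#: next=#  (t=1,i=1, bit5=1)
  nb #..: next=.  (t=0,i=1, bit4=0)
  nb .##: next=.  (t=0,i=12, bit3=0)
  nb .#.: next=#  (t=0,i=3, bit2=1)
  nb ..#: next=#  (t=0,i=2, bit1=1)
  nb ...: next=#  (t=0,i=5, bit0=1)
  bits 01100111 = 103

103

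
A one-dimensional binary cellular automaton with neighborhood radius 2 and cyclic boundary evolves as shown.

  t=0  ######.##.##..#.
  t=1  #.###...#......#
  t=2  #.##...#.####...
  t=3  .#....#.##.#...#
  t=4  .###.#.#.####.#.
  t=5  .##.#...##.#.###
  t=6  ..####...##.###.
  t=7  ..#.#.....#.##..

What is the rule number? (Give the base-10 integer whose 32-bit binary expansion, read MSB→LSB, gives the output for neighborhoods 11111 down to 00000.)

  nb #####: next=#  (t=0,i=2, bit31=1)
  nb ####.: next=#  (t=0,i=4, bit30=1)
  nb ###.#: next=.  (t=0,i=5, bit29=0)
  nb ###..: next=.  (t=1,i=4, bit28=0)
  nb ##.##: next=.  (t=0,i=6, bit27=0)
  nb ##.#.: next=#  (t=3,i=10, bit26=1)
  nb ##..#: next=.  (t=0,i=12, bit25=0)
  nb ##...: next=.  (t=1,i=5, bit24=0)
  nb #.###: next=#  (t=0,i=0, bit23=1)
  nb #.##.: next=.  (t=0,i=7, bit22=0)
  nb #.#.#: next=.  (t=4,i=5, bit21=0)
  nb #.#..: next=#  (t=3,i=1, bit20=1)
  nb #..##: next=.  (t=4,i=0, bit19=0)
  nb #..#.: next=.  (t=0,i=13, bit18=0)
  nb #...#: next=.  (t=1,i=6, bit17=0)
  nb #....: next=#  (t=1,i=10, bit16=1)
  nb .####: next=.  (t=0,i=1, bit15=0)
  nb .###.: next=#  (t=1,i=3, bit14=1)
  nb .##.#: next=#  (t=0,i=8, bit13=1)
  nb .##..: next=.  (t=0,i=11, bit12=0)
  nb .#.##: next=#  (t=0,i=15, bit11=1)
  nb .#.#.: next=.  (t=3,i=0, bit10=0)
  nb .#..#: next=#  (t=4,i=15, bit9=1)
  nb .#...: next=#  (t=1,i=9, bit8=1)
  nb ..###: next=#  (t=4,i=1, bit7=1)
  nb ..##.: next=.  (t=1,i=15, bit6=0)
  nb ..#.#: next=.  (t=0,i=14, bit5=0)
  nb ..#..: next=.  (t=1,i=8, bit4=0)
  nb ...##: next=.  (t=1,i=14, bit3=0)
  nb ...#.: next=#  (t=1,i=7, bit2=1)
  nb ....#: next=.  (t=1,i=13, bit1=0)
  nb .....: next=#  (t=1,i=11, bit0=1)
  bits 11000100100100010110101110000101 = 3297864581

3297864581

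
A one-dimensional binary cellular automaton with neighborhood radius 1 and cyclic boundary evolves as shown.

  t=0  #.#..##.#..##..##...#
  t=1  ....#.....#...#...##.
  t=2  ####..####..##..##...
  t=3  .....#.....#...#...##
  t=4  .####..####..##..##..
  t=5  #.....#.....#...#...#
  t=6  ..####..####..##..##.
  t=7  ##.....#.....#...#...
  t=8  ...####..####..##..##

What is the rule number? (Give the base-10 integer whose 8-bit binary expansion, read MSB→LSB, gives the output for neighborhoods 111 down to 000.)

  ###|.  b7=0 t=2,i=1
  ##.|.  b6=0 t=0,i=0
  #.#|.  b5=0 t=0,i=1
  #..|.  b4=0 t=0,i=3
  .##|.  b3=0 t=0,i=5
  .#.|.  b2=0 t=0,i=2
  ..#|#  b1=1 t=0,i=4
  ...|#  b0=1 t=0,i=18
  bits 00000011 = 3

3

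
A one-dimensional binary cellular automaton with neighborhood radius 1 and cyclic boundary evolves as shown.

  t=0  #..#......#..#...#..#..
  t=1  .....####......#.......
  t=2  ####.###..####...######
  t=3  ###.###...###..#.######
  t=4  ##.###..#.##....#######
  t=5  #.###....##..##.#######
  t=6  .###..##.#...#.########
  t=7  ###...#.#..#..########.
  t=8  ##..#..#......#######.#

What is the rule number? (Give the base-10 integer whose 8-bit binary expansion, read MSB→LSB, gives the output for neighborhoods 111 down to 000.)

  ###|#  b7=1 t=1,i=6
  ##.|.  b6=0 t=1,i=8
  #.#|#  b5=1 t=2,i=4
  #..|.  b4=0 t=0,i=1
  .##|#  b3=1 t=1,i=5
  .#.|.  b2=0 t=0,i=0
  ..#|.  b1=0 t=0,i=2
  ...|#  b0=1 t=0,i=5
  bits 10101001 = 169

169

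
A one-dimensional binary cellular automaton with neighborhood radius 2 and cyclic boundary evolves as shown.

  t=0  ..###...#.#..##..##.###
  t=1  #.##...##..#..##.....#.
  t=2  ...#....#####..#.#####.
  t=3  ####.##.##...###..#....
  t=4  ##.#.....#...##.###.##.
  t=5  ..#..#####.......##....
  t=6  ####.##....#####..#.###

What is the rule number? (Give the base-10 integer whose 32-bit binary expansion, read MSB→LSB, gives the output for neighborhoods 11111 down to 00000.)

637915831

  #####|.  b31=0 t=2,i=10
  ####.|.  b30=0 t=2,i=11
  ###.#|#  b29=1 t=3,i=3
  ###..|.  b28=0 t=0,i=4
  ##.##|.  b27=0 t=0,i=19
  ##.#.|#  b26=1 t=4,i=2
  ##..#|#  b25=1 t=0,i=0
  ##...|.  b24=0 t=0,i=5
  #.###|.  b23=0 t=0,i=20
  #.##.|.  b22=0 t=1,i=2
  #.#.#|.  b21=0 t=1,i=0
  #.#..|.  b20=0 t=0,i=10
  #..##|.  b19=0 t=0,i=1
  #..#.|#  b18=1 t=1,i=10
  #...#|.  b17=0 t=0,i=6
  #....|#  b16=1 t=1,i=17
  .####|#  b15=1 t=2,i=9
  .###.|#  b14=1 t=0,i=3
  .##.#|.  b13=0 t=0,i=18
  .##..|#  b12=1 t=0,i=14
  .#.##|.  b11=0 t=1,i=1
  .#.#.|.  b10=0 t=0,i=9
  .#..#|#  b9=1 t=0,i=11
  .#...|.  b8=0 t=2,i=4
  ..###|#  b7=1 t=0,i=2
  ..##.|.  b6=0 t=0,i=13
  ..#.#|#  b5=1 t=0,i=8
  ..#..|#  b4=1 t=1,i=11
  ...##|.  b3=0 t=1,i=6
  ...#.|#  b2=1 t=0,i=7
  ....#|#  b1=1 t=1,i=19
  .....|#  b0=1 t=1,i=18
  bits 00100110000001011101001010110111 = 637915831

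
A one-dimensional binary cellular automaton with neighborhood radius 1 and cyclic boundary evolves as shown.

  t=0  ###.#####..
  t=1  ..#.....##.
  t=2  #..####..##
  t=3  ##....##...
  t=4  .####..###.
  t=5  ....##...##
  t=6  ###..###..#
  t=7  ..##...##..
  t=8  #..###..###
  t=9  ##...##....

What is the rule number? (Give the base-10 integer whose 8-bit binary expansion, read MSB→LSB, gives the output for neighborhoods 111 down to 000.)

81

  ### -> .   bit 7 = 0  t=0,i=1
  ##. -> #   bit 6 = 1  t=0,i=2
  #.# -> .   bit 5 = 0  t=0,i=3
  #.. -> #   bit 4 = 1  t=0,i=9
  .## -> .   bit 3 = 0  t=0,i=0
  .#. -> .   bit 2 = 0  t=1,i=2
  ..# -> .   bit 1 = 0  t=0,i=10
  ... -> #   bit 0 = 1  t=1,i=0
  bits 01010001 = 81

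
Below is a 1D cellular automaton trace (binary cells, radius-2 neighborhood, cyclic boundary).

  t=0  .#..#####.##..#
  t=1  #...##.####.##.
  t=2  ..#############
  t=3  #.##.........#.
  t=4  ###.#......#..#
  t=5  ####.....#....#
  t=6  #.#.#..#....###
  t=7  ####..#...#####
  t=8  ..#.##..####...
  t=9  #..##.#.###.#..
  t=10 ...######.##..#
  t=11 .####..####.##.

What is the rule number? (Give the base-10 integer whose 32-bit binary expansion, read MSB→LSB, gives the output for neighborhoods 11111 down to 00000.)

1877388490

  #####|.  b31=0 t=0,i=6
  ####.|#  b30=1 t=0,i=7
  ###.#|#  b29=1 t=0,i=8
  ###..|.  b28=0 t=2,i=14
  ##.##|#  b27=1 t=0,i=9
  ##.#.|#  b26=1 t=1,i=14
  ##..#|#  b25=1 t=0,i=12
  ##...|#  b24=1 t=3,i=4
  #.###|#  b23=1 t=1,i=7
  #.##.|#  b22=1 t=0,i=10
  #.#.#|#  b21=1 t=3,i=0
  #.#..|.  b20=0 t=0,i=1
  #..##|.  b19=0 t=0,i=3
  #..#.|#  b18=1 t=0,i=13
  #...#|#  b17=1 t=1,i=2
  #....|.  b16=0 t=3,i=5
  .####|#  b15=1 t=0,i=5
  .###.|.  b14=0 t=9,i=9
  .##.#|#  b13=1 t=1,i=5
  .##..|.  b12=0 t=0,i=11
  .#.##|#  b11=1 t=3,i=1
  .#.#.|#  b10=1 t=0,i=0
  .#..#|.  b9=0 t=0,i=2
  .#...|.  b8=0 t=1,i=1
  ..###|#  b7=1 t=0,i=4
  ..##.|#  b6=1 t=1,i=4
  ..#.#|.  b5=0 t=0,i=14
  ..#..|.  b4=0 t=4,i=11
  ...##|#  b3=1 t=1,i=3
  ...#.|.  b2=0 t=3,i=12
  ....#|#  b1=1 t=3,i=11
  .....|.  b0=0 t=3,i=6
  bits 01101111111001101010110011001010 = 1877388490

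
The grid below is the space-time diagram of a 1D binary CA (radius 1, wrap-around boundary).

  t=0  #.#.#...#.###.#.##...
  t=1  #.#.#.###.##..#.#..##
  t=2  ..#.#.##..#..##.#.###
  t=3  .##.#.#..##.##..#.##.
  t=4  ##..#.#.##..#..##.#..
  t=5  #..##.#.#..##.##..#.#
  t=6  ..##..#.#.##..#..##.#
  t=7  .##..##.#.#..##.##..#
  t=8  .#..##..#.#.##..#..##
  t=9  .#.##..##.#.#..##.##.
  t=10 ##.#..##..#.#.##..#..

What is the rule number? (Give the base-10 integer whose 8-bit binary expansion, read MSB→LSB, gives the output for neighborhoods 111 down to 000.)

143

  [7] ### => #  t=0,i=11
  [6] ##. => .  t=0,i=12
  [5] #.# => .  t=0,i=1
  [4] #.. => .  t=0,i=5
  [3] .## => #  t=0,i=10
  [2] .#. => #  t=0,i=0
  [1] ..# => #  t=0,i=7
  [0] ... => #  t=0,i=6
  bits 10001111 = 143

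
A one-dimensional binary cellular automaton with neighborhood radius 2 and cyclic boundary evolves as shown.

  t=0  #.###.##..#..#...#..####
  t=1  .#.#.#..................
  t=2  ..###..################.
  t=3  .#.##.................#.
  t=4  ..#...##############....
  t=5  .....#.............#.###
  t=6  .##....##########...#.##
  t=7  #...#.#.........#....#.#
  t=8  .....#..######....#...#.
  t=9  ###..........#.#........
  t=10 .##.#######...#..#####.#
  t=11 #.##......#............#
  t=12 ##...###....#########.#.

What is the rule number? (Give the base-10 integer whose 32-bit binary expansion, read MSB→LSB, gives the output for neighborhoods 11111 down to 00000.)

  [31] ##### => .  t=0,i=22
  [30] ####. => .  t=0,i=23
  [29] ###.# => .  t=0,i=0
  [28] ###.. => #  t=2,i=4
  [27] ##.## => #  t=0,i=1
  [26] ##.#. => .  t=10,i=22
  [25] ##..# => .  t=0,i=8
  [24] ##... => .  t=2,i=23
  [23] #.### => .  t=0,i=2
  [22] #.##. => .  t=0,i=6
  [21] #.#.# => #  t=1,i=3
  [20] #.#.. => .  t=1,i=5
  [19] #..## => .  t=0,i=19
  [18] #..#. => .  t=0,i=9
  [17] #...# => .  t=0,i=15
  [16] #.... => #  t=1,i=7
  [15] .#### => .  t=0,i=21
  [14] .###. => #  t=0,i=3
  [13] .##.# => #  t=6,i=23
  [12] .##.. => .  t=0,i=7
  [11] .#.## => #  t=3,i=2
  [10] .#.#. => #  t=1,i=2
  [9] .#..# => .  t=0,i=11
  [8] .#... => .  t=0,i=14
  [7] ..### => .  t=0,i=20
  [6] ..##. => .  t=11,i=23
  [5] ..#.# => .  t=1,i=1
  [4] ..#.. => .  t=0,i=10
  [3] ...## => #  t=2,i=1
  [2] ...#. => .  t=0,i=16
  [1] ....# => .  t=1,i=23
  [0] ..... => #  t=1,i=8
  bits 00011000001000010110110000001001 = 404843529

404843529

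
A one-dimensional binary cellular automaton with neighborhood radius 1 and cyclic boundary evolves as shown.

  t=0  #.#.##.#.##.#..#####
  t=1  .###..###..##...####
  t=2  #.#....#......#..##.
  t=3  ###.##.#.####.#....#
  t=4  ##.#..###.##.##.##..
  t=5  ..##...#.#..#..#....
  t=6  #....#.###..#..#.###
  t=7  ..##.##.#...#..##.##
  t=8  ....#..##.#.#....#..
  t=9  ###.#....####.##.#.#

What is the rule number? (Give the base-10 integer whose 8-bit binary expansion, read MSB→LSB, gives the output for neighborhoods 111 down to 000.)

  ### -> #   bit 7 = 1  t=0,i=16
  ##. -> .   bit 6 = 0  t=0,i=0
  #.# -> #   bit 5 = 1  t=0,i=1
  #.. -> .   bit 4 = 0  t=0,i=13
  .## -> .   bit 3 = 0  t=0,i=4
  .#. -> #   bit 2 = 1  t=0,i=2
  ..# -> .   bit 1 = 0  t=0,i=14
  ... -> #   bit 0 = 1  t=1,i=14
  bits 10100101 = 165

165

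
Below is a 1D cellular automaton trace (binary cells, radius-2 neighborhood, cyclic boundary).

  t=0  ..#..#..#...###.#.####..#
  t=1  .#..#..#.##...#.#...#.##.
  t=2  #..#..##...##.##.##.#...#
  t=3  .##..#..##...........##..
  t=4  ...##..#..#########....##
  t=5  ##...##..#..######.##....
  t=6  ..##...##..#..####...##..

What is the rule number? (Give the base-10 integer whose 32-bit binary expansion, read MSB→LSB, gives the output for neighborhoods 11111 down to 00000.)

  ##### -> #   bit 31 = 1  t=4,i=12
  ####. -> #   bit 30 = 1  t=0,i=20
  ###.# -> #   bit 29 = 1  t=0,i=14
  ###.. -> .   bit 28 = 0  t=0,i=21
  ##.## -> .   bit 27 = 0  t=2,i=13
  ##.#. -> .   bit 26 = 0  t=0,i=15
  ##..# -> #   bit 25 = 1  t=0,i=22
  ##... -> #   bit 24 = 1  t=1,i=11
  #.### -> .   bit 23 = 0  t=0,i=18
  #.##. -> .   bit 22 = 0  t=1,i=9
  #.#.# -> #   bit 21 = 1  t=0,i=16
  #.#.. -> .   bit 20 = 0  t=1,i=16
  #..## -> #   bit 19 = 1  t=2,i=5
  #..#. -> #   bit 18 = 1  t=0,i=1
  #...# -> #   bit 17 = 1  t=0,i=10
  #.... -> #   bit 16 = 1  t=3,i=11
  .#### -> .   bit 15 = 0  t=0,i=19
  .###. -> .   bit 14 = 0  t=0,i=13
  .##.# -> .   bit 13 = 0  t=2,i=12
  .##.. -> .   bit 12 = 0  t=1,i=10
  .#.## -> .   bit 11 = 0  t=0,i=17
  .#.#. -> #   bit 10 = 1  t=1,i=15
  .#..# -> .   bit 9 = 0  t=0,i=0
  .#... -> #   bit 8 = 1  t=0,i=9
  ..### -> .   bit 7 = 0  t=0,i=12
  ..##. -> .   bit 6 = 0  t=2,i=6
  ..#.# -> #   bit 5 = 1  t=1,i=7
  ..#.. -> .   bit 4 = 0  t=0,i=2
  ...## -> .   bit 3 = 0  t=0,i=11
  ...#. -> .   bit 2 = 0  t=1,i=13
  ....# -> .   bit 1 = 0  t=3,i=19
  ..... -> #   bit 0 = 1  t=3,i=12
  bits 11100011001011110000010100100001 = 3811509537

3811509537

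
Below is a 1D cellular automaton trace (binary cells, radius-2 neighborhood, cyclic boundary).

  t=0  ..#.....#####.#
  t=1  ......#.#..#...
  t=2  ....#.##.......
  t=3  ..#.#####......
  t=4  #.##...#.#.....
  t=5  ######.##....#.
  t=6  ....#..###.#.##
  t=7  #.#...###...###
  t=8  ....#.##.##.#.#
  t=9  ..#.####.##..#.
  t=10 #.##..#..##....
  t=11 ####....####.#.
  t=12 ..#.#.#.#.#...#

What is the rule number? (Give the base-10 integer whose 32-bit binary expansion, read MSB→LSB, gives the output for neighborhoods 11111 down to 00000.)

  nb #####: next=.  (t=0,i=10, bit31=0)
  nb ####.: next=#  (t=0,i=11, bit30=1)
  nb ###.#: next=.  (t=0,i=12, bit29=0)
  nb ###..: next=.  (t=3,i=8, bit28=0)
  nb ##.##: next=.  (t=5,i=6, bit27=0)
  nb ##.#.: next=.  (t=0,i=13, bit26=0)
  nb ##..#: next=.  (t=9,i=11, bit25=0)
  nb ##...: next=#  (t=2,i=8, bit24=1)
  nb #.###: next=.  (t=3,i=4, bit23=0)
  nb #.##.: next=#  (t=2,i=6, bit22=1)
  nb #.#.#: next=.  (t=6,i=11, bit21=0)
  nb #.#..: next=.  (t=0,i=14, bit20=0)
  nb #..##: next=#  (t=6,i=6, bit19=1)
  nb #..#.: next=.  (t=0,i=1, bit18=0)
  nb #...#: next=#  (t=4,i=5, bit17=1)
  nb #....: next=.  (t=0,i=4, bit16=0)
  nb .####: next=.  (t=0,i=9, bit15=0)
  nb .###.: next=#  (t=6,i=8, bit14=1)
  nb .##.#: next=#  (t=8,i=7, bit13=1)
  nb .##..: next=#  (t=2,i=7, bit12=1)
  nb .#.##: next=#  (t=2,i=5, bit11=1)
  nb .#.#.: next=#  (t=1,i=7, bit10=1)
  nb .#..#: next=.  (t=0,i=0, bit9=0)
  nb .#...: next=.  (t=0,i=3, bit8=0)
  nb ..###: next=#  (t=0,i=8, bit7=1)
  nb ..##.: next=#  (t=10,i=9, bit6=1)
  nb ..#.#: next=#  (t=1,i=6, bit5=1)
  nb ..#..: next=.  (t=0,i=2, bit4=0)
  nb ...##: next=.  (t=0,i=7, bit3=0)
  nb ...#.: next=.  (t=1,i=5, bit2=0)
  nb ....#: next=#  (t=0,i=6, bit1=1)
  nb .....: next=.  (t=0,i=5, bit0=0)
  bits 01000001010010100111110011100010 = 1095400674

1095400674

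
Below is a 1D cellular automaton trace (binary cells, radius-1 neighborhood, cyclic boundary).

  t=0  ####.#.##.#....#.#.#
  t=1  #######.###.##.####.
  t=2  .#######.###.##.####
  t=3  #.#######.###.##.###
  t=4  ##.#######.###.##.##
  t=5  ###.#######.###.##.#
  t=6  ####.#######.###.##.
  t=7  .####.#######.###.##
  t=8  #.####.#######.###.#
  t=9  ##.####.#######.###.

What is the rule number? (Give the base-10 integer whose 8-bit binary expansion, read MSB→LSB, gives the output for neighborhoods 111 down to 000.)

229

  nb ###: next=#  (t=0,i=0, bit7=1)
  nb ##.: next=#  (t=0,i=3, bit6=1)
  nb #.#: next=#  (t=0,i=4, bit5=1)
  nb #..: next=.  (t=0,i=11, bit4=0)
  nb .##: next=.  (t=0,i=7, bit3=0)
  nb .#.: next=#  (t=0,i=5, bit2=1)
  nb ..#: next=.  (t=0,i=14, bit1=0)
  nb ...: next=#  (t=0,i=12, bit0=1)
  bits 11100101 = 229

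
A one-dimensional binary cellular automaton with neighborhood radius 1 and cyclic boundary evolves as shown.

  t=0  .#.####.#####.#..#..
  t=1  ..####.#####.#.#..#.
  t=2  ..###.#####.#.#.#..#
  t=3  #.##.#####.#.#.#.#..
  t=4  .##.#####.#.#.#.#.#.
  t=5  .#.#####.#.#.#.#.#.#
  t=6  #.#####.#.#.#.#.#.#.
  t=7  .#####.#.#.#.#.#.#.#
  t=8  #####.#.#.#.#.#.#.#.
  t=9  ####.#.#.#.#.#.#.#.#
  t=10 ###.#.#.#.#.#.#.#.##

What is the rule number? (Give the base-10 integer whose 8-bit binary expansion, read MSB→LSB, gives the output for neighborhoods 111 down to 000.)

  ### -> #   bit 7 = 1  t=0,i=4
  ##. -> .   bit 6 = 0  t=0,i=6
  #.# -> #   bit 5 = 1  t=0,i=2
  #.. -> #   bit 4 = 1  t=0,i=15
  .## -> #   bit 3 = 1  t=0,i=3
  .#. -> .   bit 2 = 0  t=0,i=1
  ..# -> .   bit 1 = 0  t=0,i=0
  ... -> .   bit 0 = 0  t=0,i=19
  bits 10111000 = 184

184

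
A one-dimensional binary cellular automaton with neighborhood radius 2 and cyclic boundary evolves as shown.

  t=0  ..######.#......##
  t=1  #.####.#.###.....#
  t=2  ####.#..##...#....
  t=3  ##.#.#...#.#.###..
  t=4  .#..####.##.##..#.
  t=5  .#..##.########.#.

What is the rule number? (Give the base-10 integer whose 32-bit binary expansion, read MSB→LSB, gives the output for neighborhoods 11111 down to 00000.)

2866003376

  #####|#  b31=1 t=0,i=4
  ####.|.  b30=0 t=0,i=6
  ###.#|#  b29=1 t=0,i=7
  ###..|.  b28=0 t=1,i=11
  ##.##|#  b27=1 t=1,i=1
  ##.#.|.  b26=0 t=0,i=8
  ##..#|#  b25=1 t=0,i=0
  ##...|.  b24=0 t=1,i=12
  #.###|#  b23=1 t=1,i=2
  #.##.|#  b22=1 t=4,i=9
  #.#.#|.  b21=0 t=1,i=7
  #.#..|#  b20=1 t=0,i=9
  #..##|.  b19=0 t=0,i=1
  #..#.|.  b18=0 t=4,i=0
  #...#|#  b17=1 t=2,i=11
  #....|#  b16=1 t=0,i=11
  .####|#  b15=1 t=0,i=3
  .###.|.  b14=0 t=1,i=10
  .##.#|#  b13=1 t=1,i=0
  .##..|#  b12=1 t=0,i=17
  .#.##|#  b11=1 t=1,i=8
  .#.#.|#  b10=1 t=3,i=4
  .#..#|.  b9=0 t=2,i=6
  .#...|#  b8=1 t=0,i=10
  ..###|#  b7=1 t=0,i=2
  ..##.|.  b6=0 t=0,i=16
  ..#.#|#  b5=1 t=3,i=9
  ..#..|#  b4=1 t=2,i=13
  ...##|.  b3=0 t=0,i=15
  ...#.|.  b2=0 t=2,i=12
  ....#|.  b1=0 t=0,i=14
  .....|.  b0=0 t=0,i=12
  bits 10101010110100111011110110110000 = 2866003376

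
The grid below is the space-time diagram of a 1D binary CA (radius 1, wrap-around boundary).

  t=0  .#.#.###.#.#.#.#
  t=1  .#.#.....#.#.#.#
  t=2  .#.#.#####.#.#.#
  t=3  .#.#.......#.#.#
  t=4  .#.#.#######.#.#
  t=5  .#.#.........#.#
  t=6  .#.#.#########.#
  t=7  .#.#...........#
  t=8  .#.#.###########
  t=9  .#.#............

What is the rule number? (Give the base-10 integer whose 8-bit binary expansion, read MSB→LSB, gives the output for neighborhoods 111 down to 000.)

7

  ### -> .   bit 7 = 0  t=0,i=6
  ##. -> .   bit 6 = 0  t=0,i=7
  #.# -> .   bit 5 = 0  t=0,i=0
  #.. -> .   bit 4 = 0  t=1,i=4
  .## -> .   bit 3 = 0  t=0,i=5
  .#. -> #   bit 2 = 1  t=0,i=1
  ..# -> #   bit 1 = 1  t=1,i=8
  ... -> #   bit 0 = 1  t=1,i=5
  bits 00000111 = 7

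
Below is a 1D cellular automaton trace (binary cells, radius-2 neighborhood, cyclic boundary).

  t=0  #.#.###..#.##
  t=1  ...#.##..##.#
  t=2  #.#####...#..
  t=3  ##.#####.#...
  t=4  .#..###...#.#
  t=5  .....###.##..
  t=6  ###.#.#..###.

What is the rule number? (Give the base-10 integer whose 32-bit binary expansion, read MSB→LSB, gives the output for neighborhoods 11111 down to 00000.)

3510696237

  [31] ##### => #  t=2,i=4
  [30] ####. => #  t=2,i=5
  [29] ###.# => .  t=0,i=0
  [28] ###.. => #  t=0,i=6
  [27] ##.## => .  t=3,i=2
  [26] ##.#. => .  t=0,i=1
  [25] ##..# => .  t=0,i=7
  [24] ##... => #  t=2,i=7
  [23] #.### => .  t=0,i=4
  [22] #.##. => #  t=1,i=5
  [21] #.#.# => .  t=0,i=2
  [20] #.#.. => .  t=1,i=12
  [19] #..## => .  t=1,i=8
  [18] #..#. => .  t=0,i=8
  [17] #...# => .  t=1,i=1
  [16] #.... => .  t=5,i=12
  [15] .#### => #  t=2,i=3
  [14] .###. => #  t=0,i=5
  [13] .##.# => #  t=1,i=10
  [12] .##.. => #  t=1,i=6
  [11] .#.## => #  t=0,i=3
  [10] .#.#. => .  t=4,i=0
  [9] .#..# => .  t=2,i=11
  [8] .#... => #  t=1,i=0
  [7] ..### => .  t=4,i=4
  [6] ..##. => .  t=1,i=9
  [5] ..#.# => #  t=0,i=9
  [4] ..#.. => .  t=2,i=10
  [3] ...## => #  t=3,i=12
  [2] ...#. => #  t=1,i=2
  [1] ....# => .  t=5,i=3
  [0] ..... => #  t=5,i=0
  bits 11010001010000001111100100101101 = 3510696237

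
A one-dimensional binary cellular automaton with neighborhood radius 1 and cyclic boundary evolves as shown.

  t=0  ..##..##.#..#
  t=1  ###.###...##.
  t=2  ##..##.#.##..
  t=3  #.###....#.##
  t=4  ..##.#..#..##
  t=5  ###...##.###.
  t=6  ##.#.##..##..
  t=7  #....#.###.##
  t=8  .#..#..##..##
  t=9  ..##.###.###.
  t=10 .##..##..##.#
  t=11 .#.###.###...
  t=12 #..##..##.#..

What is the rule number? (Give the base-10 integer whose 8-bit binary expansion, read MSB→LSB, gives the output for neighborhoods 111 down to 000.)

  nb ###: next=#  (t=1,i=1, bit7=1)
  nb ##.: next=.  (t=0,i=3, bit6=0)
  nb #.#: next=.  (t=0,i=8, bit5=0)
  nb #..: next=#  (t=0,i=0, bit4=1)
  nb .##: next=#  (t=0,i=2, bit3=1)
  nb .#.: next=.  (t=0,i=9, bit2=0)
  nb ..#: next=#  (t=0,i=1, bit1=1)
  nb ...: next=.  (t=1,i=8, bit0=0)
  bits 10011010 = 154

154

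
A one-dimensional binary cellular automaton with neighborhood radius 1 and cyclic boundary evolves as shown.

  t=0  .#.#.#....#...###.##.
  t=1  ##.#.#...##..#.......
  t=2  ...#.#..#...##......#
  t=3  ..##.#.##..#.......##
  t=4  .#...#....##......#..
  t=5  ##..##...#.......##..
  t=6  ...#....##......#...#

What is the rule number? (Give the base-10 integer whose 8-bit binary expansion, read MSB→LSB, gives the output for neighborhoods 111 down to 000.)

  nb ###: next=.  (t=0,i=15, bit7=0)
  nb ##.: next=.  (t=0,i=16, bit6=0)
  nb #.#: next=.  (t=0,i=2, bit5=0)
  nb #..: next=.  (t=0,i=6, bit4=0)
  nb .##: next=.  (t=0,i=14, bit3=0)
  nb .#.: next=#  (t=0,i=1, bit2=1)
  nb ..#: next=#  (t=0,i=0, bit1=1)
  nb ...: next=.  (t=0,i=7, bit0=0)
  bits 00000110 = 6

6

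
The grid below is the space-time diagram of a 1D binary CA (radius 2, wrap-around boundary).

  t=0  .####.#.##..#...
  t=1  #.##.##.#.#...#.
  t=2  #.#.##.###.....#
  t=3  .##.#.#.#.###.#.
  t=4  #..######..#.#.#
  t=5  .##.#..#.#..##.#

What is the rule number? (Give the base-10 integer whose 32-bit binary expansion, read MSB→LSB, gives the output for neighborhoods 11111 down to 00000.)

  #####|.  b31=0 t=4,i=5
  ####.|#  b30=1 t=0,i=3
  ###.#|.  b29=0 t=0,i=4
  ###..|.  b28=0 t=2,i=9
  ##.##|#  b27=1 t=1,i=4
  ##.#.|#  b26=1 t=0,i=5
  ##..#|#  b25=1 t=0,i=10
  ##...|#  b24=1 t=2,i=10
  #.###|.  b23=0 t=2,i=7
  #.##.|#  b22=1 t=0,i=8
  #.#.#|#  b21=1 t=0,i=6
  #.#..|.  b20=0 t=1,i=10
  #..##|#  b19=1 t=3,i=0
  #..#.|.  b18=0 t=0,i=11
  #...#|.  b17=0 t=1,i=12
  #....|#  b16=1 t=0,i=14
  .####|#  b15=1 t=0,i=2
  .###.|#  b14=1 t=2,i=8
  .##.#|.  b13=0 t=1,i=3
  .##..|.  b12=0 t=0,i=9
  .#.##|.  b11=0 t=0,i=7
  .#.#.|#  b10=1 t=1,i=9
  .#..#|#  b9=1 t=3,i=15
  .#...|.  b8=0 t=0,i=13
  ..###|.  b7=0 t=0,i=1
  ..##.|.  b6=0 t=2,i=15
  ..#.#|.  b5=0 t=1,i=14
  ..#..|.  b4=0 t=0,i=12
  ...##|#  b3=1 t=0,i=0
  ...#.|.  b2=0 t=1,i=13
  ....#|.  b1=0 t=0,i=15
  .....|#  b0=1 t=2,i=12
  bits 01001111011010011100011000001001 = 1332332041

1332332041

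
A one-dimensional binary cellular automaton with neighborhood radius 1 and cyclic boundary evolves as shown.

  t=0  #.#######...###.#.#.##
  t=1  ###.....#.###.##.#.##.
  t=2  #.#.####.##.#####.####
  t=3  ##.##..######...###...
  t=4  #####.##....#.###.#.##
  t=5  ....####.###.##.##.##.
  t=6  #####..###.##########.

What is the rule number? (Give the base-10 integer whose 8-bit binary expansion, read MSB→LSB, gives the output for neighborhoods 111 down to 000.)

  ### -> .   bit 7 = 0  t=0,i=3
  ##. -> #   bit 6 = 1  t=0,i=0
  #.# -> #   bit 5 = 1  t=0,i=1
  #.. -> .   bit 4 = 0  t=0,i=9
  .## -> #   bit 3 = 1  t=0,i=2
  .#. -> .   bit 2 = 0  t=0,i=16
  ..# -> #   bit 1 = 1  t=0,i=11
  ... -> #   bit 0 = 1  t=0,i=10
  bits 01101011 = 107

107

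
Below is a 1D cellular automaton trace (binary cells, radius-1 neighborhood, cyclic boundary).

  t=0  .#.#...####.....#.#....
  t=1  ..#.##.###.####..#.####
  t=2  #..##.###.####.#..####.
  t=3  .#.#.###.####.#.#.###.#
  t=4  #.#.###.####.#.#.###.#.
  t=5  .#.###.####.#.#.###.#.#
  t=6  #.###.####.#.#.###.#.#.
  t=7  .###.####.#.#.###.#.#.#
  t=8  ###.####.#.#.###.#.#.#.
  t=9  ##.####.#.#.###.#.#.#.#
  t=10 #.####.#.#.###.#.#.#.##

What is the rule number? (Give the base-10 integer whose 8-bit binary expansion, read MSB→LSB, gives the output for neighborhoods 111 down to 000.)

185

  ###|#  b7=1 t=0,i=8
  ##.|.  b6=0 t=0,i=10
  #.#|#  b5=1 t=0,i=2
  #..|#  b4=1 t=0,i=4
  .##|#  b3=1 t=0,i=7
  .#.|.  b2=0 t=0,i=1
  ..#|.  b1=0 t=0,i=0
  ...|#  b0=1 t=0,i=5
  bits 10111001 = 185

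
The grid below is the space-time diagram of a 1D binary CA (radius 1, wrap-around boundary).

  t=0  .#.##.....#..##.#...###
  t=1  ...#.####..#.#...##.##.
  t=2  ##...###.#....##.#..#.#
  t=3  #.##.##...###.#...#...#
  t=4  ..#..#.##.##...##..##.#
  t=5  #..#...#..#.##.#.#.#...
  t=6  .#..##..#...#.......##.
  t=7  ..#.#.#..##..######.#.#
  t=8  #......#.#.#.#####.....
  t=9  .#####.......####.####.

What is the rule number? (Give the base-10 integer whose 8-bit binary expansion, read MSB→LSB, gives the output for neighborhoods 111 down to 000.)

153

  [7] ### => #  t=0,i=21
  [6] ##. => .  t=0,i=4
  [5] #.# => .  t=0,i=0
  [4] #.. => #  t=0,i=5
  [3] .## => #  t=0,i=3
  [2] .#. => .  t=0,i=1
  [1] ..# => .  t=0,i=9
  [0] ... => #  t=0,i=6
  bits 10011001 = 153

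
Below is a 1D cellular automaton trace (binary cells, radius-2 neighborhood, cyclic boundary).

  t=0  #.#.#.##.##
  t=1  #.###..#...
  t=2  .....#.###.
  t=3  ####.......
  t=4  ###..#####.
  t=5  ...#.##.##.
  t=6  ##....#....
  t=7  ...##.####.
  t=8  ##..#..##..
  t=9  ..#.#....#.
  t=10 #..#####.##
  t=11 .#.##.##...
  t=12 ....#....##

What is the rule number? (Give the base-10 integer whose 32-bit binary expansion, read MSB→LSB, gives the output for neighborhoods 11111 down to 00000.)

  #####|.  b31=0 t=4,i=7
  ####.|#  b30=1 t=3,i=2
  ###.#|#  b29=1 t=0,i=0
  ###..|.  b28=0 t=1,i=4
  ##.##|.  b27=0 t=0,i=8
  ##.#.|.  b26=0 t=0,i=1
  ##..#|#  b25=1 t=1,i=5
  ##...|.  b24=0 t=2,i=10
  #.###|.  b23=0 t=0,i=9
  #.##.|.  b22=0 t=0,i=6
  #.#.#|#  b21=1 t=0,i=2
  #.#..|#  b20=1 t=9,i=4
  #..##|.  b19=0 t=4,i=4
  #..#.|.  b18=0 t=1,i=6
  #...#|#  b17=1 t=1,i=9
  #....|#  b16=1 t=2,i=0
  .####|#  b15=1 t=3,i=1
  .###.|.  b14=0 t=0,i=10
  .##.#|#  b13=1 t=0,i=7
  .##..|.  b12=0 t=5,i=9
  .#.##|.  b11=0 t=0,i=5
  .#.#.|#  b10=1 t=0,i=3
  .#..#|.  b9=0 t=8,i=5
  .#...|#  b8=1 t=1,i=8
  ..###|#  b7=1 t=3,i=0
  ..##.|.  b6=0 t=6,i=0
  ..#.#|.  b5=0 t=1,i=0
  ..#..|#  b4=1 t=1,i=7
  ...##|.  b3=0 t=3,i=10
  ...#.|.  b2=0 t=1,i=10
  ....#|#  b1=1 t=2,i=3
  .....|#  b0=1 t=2,i=1
  bits 01100010001100111010010110010011 = 1647551891

1647551891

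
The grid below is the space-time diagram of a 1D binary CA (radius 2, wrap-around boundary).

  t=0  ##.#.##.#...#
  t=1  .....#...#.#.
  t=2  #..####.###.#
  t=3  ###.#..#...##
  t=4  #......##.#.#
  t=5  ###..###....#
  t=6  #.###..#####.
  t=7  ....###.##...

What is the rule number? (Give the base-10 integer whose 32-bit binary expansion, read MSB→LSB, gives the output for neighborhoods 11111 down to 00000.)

2605290878

  nb #####: next=#  (t=3,i=0, bit31=1)
  nb ####.: next=.  (t=2,i=5, bit30=0)
  nb ###.#: next=.  (t=0,i=1, bit29=0)
  nb ###..: next=#  (t=5,i=2, bit28=1)
  nb ##.##: next=#  (t=2,i=7, bit27=1)
  nb ##.#.: next=.  (t=0,i=2, bit26=0)
  nb ##..#: next=#  (t=2,i=1, bit25=1)
  nb ##...: next=#  (t=4,i=1, bit24=1)
  nb #.###: next=.  (t=2,i=8, bit23=0)
  nb #.##.: next=#  (t=0,i=5, bit22=1)
  nb #.#.#: next=.  (t=0,i=3, bit21=0)
  nb #.#..: next=.  (t=0,i=8, bit20=0)
  nb #..##: next=#  (t=2,i=2, bit19=1)
  nb #..#.: next=.  (t=3,i=6, bit18=0)
  nb #...#: next=.  (t=0,i=10, bit17=0)
  nb #....: next=#  (t=1,i=0, bit16=1)
  nb .####: next=#  (t=2,i=4, bit15=1)
  nb .###.: next=.  (t=0,i=0, bit14=0)
  nb .##.#: next=.  (t=0,i=6, bit13=0)
  nb .##..: next=#  (t=2,i=0, bit12=1)
  nb .#.##: next=.  (t=0,i=4, bit11=0)
  nb .#.#.: next=#  (t=1,i=10, bit10=1)
  nb .#..#: next=.  (t=3,i=5, bit9=0)
  nb .#...: next=#  (t=0,i=9, bit8=1)
  nb ..###: next=.  (t=0,i=12, bit7=0)
  nb ..##.: next=#  (t=4,i=7, bit6=1)
  nb ..#.#: next=#  (t=1,i=9, bit5=1)
  nb ..#..: next=#  (t=1,i=5, bit4=1)
  nb ...##: next=#  (t=0,i=11, bit3=1)
  nb ...#.: next=#  (t=1,i=4, bit2=1)
  nb ....#: next=#  (t=1,i=3, bit1=1)
  nb .....: next=.  (t=1,i=1, bit0=0)
  bits 10011011010010011001010101111110 = 2605290878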